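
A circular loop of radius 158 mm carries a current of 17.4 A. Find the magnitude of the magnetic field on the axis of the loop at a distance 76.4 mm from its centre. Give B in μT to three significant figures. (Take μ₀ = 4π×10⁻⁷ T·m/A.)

On the axis of a circular loop, B = μ₀IR² / [2(R²+z²)^(3/2)].
R² + z² = (0.158)² + (0.0764)² = 0.0308 m², and (R²+z²)^(3/2) = 5.41×10⁻³ m³.
B = (4π×10⁻⁷ × 17.4 × 0.02496) / (2 × 5.41×10⁻³) = 5.05×10⁻⁵ T.

B ≈ 50.5 μT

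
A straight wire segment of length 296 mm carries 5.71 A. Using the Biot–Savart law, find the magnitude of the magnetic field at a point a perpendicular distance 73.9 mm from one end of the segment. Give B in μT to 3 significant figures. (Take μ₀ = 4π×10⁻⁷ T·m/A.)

For a finite straight segment, B = (μ₀I/4πd)(sinθ₁ + sinθ₂), where θ₁, θ₂ are the angles from the perpendicular to each end.
The perpendicular foot is at one end, so the two end-offsets along the wire are 0 and L = 0.296 m.
sinθ₁ = 0/√(0²+0.0739²) = 0.0000; sinθ₂ = 0.296/√(0.296²+0.0739²) = 0.9702.
B = (4π×10⁻⁷ × 5.71) / (4π × 0.0739) × (0.0000 + 0.9702) = 7.50×10⁻⁶ T.

B ≈ 7.50 μT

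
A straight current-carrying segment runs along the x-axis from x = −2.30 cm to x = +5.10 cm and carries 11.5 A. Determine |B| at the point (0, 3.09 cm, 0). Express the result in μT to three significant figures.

B ≈ 54.1 μT

For a finite straight segment, B = (μ₀I/4πd)(sinθ₁ + sinθ₂), where θ₁, θ₂ are the angles from the perpendicular to each end.
The perpendicular distance is d = 0.0309 m; the end-offsets along the wire are a = 0.023 m and b = 0.051 m.
sinθ₁ = 0.023/√(0.023²+0.0309²) = 0.5971; sinθ₂ = 0.051/√(0.051²+0.0309²) = 0.8553.
B = (4π×10⁻⁷ × 11.5) / (4π × 0.0309) × (0.5971 + 0.8553) = 5.41×10⁻⁵ T.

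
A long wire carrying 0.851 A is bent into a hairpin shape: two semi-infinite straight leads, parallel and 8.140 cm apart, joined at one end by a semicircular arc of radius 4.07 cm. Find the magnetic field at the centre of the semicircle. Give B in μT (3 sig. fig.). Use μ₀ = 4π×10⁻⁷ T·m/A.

B ≈ 10.8 μT

The semicircular arc contributes B_arc = μ₀I·π/(4πR) = μ₀I/(4R) = 6.57×10⁻⁶ T.
Each semi-infinite lead is at perpendicular distance R = 0.0407 m from the centre, with the perpendicular foot at its near end, so it contributes μ₀I/(4πR); both point the same way, together 4.18×10⁻⁶ T.
Arc and leads all point the same direction: B = 6.57×10⁻⁶ + 4.18×10⁻⁶ = 1.08×10⁻⁵ T.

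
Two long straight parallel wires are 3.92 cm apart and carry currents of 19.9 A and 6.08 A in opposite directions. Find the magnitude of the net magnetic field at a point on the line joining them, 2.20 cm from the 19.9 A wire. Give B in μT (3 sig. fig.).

B ≈ 252 μT

Each long wire gives B = μ₀I/(2πd). Distances are d₁ = 0.022 m and d₂ = 0.0172 m.
B₁ = 1.81×10⁻⁴ T, B₂ = 7.07×10⁻⁵ T.
Between antiparallel currents both contributions point the same way, so they add. B = B₁ + B₂ = 1.81×10⁻⁴ + 7.07×10⁻⁵ = 2.52×10⁻⁴ T.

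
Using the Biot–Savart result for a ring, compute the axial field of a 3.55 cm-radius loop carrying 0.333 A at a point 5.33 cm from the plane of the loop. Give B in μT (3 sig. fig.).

On the axis of a circular loop, B = μ₀IR² / [2(R²+z²)^(3/2)].
R² + z² = (0.0355)² + (0.0533)² = 0.004101 m², and (R²+z²)^(3/2) = 2.63×10⁻⁴ m³.
B = (4π×10⁻⁷ × 0.333 × 0.00126) / (2 × 2.63×10⁻⁴) = 1.00×10⁻⁶ T.

B ≈ 1.00 μT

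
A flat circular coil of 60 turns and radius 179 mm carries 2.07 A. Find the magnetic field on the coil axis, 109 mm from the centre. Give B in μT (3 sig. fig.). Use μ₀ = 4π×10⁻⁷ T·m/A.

For an N-turn flat coil, B = Nμ₀IR²/[2(R²+z²)^(3/2)] with R = 0.179 m, z = 0.109 m.
B = 60 × 4.53×10⁻⁶ T = 2.72×10⁻⁴ T.

B ≈ 272 μT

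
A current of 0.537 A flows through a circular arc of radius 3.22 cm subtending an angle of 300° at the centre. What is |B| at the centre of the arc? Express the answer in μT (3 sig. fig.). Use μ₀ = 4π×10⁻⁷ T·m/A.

B ≈ 8.73 μT

The Biot–Savart field of a circular arc at its centre is B = μ₀Iφ/(4πR), with φ = 5.236 rad.
B = (4π×10⁻⁷ × 0.537 × 5.236) / (4π × 0.0322) = 8.73×10⁻⁶ T.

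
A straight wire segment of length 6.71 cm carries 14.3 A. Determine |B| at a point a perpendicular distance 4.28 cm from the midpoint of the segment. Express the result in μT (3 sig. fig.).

For a finite straight segment, B = (μ₀I/4πd)(sinθ₁ + sinθ₂), where θ₁, θ₂ are the angles from the perpendicular to each end.
The perpendicular from the point meets the wire at its midpoint, so each end is L/2 = 0.03355 m away along the wire.
sinθ₁ = 0.03355/√(0.03355²+0.0428²) = 0.6169; sinθ₂ = 0.03355/√(0.03355²+0.0428²) = 0.6169.
B = (4π×10⁻⁷ × 14.3) / (4π × 0.0428) × (0.6169 + 0.6169) = 4.12×10⁻⁵ T.

B ≈ 41.2 μT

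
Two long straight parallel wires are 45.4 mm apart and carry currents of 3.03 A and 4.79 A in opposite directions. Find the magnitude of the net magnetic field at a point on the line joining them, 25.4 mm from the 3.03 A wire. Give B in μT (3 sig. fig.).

Each long wire gives B = μ₀I/(2πd). Distances are d₁ = 0.0254 m and d₂ = 0.02 m.
B₁ = 2.39×10⁻⁵ T, B₂ = 4.79×10⁻⁵ T.
Between antiparallel currents both contributions point the same way, so they add. B = B₁ + B₂ = 2.39×10⁻⁵ + 4.79×10⁻⁵ = 7.18×10⁻⁵ T.

B ≈ 71.8 μT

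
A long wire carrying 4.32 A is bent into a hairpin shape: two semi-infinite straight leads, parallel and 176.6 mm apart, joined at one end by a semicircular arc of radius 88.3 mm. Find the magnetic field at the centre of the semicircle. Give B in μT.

B ≈ 25.2 μT

The semicircular arc contributes B_arc = μ₀I·π/(4πR) = μ₀I/(4R) = 1.54×10⁻⁵ T.
Each semi-infinite lead is at perpendicular distance R = 0.0883 m from the centre, with the perpendicular foot at its near end, so it contributes μ₀I/(4πR); both point the same way, together 9.78×10⁻⁶ T.
Arc and leads all point the same direction: B = 1.54×10⁻⁵ + 9.78×10⁻⁶ = 2.52×10⁻⁵ T.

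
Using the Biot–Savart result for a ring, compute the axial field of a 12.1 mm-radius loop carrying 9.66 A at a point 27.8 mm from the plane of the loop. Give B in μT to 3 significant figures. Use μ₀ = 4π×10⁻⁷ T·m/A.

B ≈ 31.9 μT

On the axis of a circular loop, B = μ₀IR² / [2(R²+z²)^(3/2)].
R² + z² = (0.0121)² + (0.0278)² = 0.0009193 m², and (R²+z²)^(3/2) = 2.79×10⁻⁵ m³.
B = (4π×10⁻⁷ × 9.66 × 0.0001464) / (2 × 2.79×10⁻⁵) = 3.19×10⁻⁵ T.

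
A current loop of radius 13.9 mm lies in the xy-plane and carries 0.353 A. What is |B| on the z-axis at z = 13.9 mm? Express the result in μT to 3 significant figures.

On the axis of a circular loop, B = μ₀IR² / [2(R²+z²)^(3/2)].
R² + z² = (0.0139)² + (0.0139)² = 0.0003864 m², and (R²+z²)^(3/2) = 7.60×10⁻⁶ m³.
B = (4π×10⁻⁷ × 0.353 × 0.0001932) / (2 × 7.60×10⁻⁶) = 5.64×10⁻⁶ T.

B ≈ 5.64 μT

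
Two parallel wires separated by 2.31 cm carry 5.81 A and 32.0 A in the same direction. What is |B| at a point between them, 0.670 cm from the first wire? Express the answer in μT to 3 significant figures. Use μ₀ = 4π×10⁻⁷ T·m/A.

Each long wire gives B = μ₀I/(2πd). Distances are d₁ = 0.0067 m and d₂ = 0.0164 m.
B₁ = 1.73×10⁻⁴ T, B₂ = 3.90×10⁻⁴ T.
Between parallel currents the two contributions point in opposite directions, so they subtract. B = |B₁ − B₂| = |1.73×10⁻⁴ − 3.90×10⁻⁴| = 2.17×10⁻⁴ T.

B ≈ 217 μT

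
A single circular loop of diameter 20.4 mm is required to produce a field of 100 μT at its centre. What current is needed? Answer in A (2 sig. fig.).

At the centre of a circular loop B = μ₀I/(2R), so I = 2RB/μ₀.
With R = 0.0102 m, I = 2 × 0.0102 × 1.00×10⁻⁴ / (4π×10⁻⁷) = 1.62 A.

I ≈ 1.6 A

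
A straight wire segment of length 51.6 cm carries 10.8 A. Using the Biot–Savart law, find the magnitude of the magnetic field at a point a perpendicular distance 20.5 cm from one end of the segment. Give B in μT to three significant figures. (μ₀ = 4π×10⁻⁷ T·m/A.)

B ≈ 4.90 μT

For a finite straight segment, B = (μ₀I/4πd)(sinθ₁ + sinθ₂), where θ₁, θ₂ are the angles from the perpendicular to each end.
The perpendicular foot is at one end, so the two end-offsets along the wire are 0 and L = 0.516 m.
sinθ₁ = 0/√(0²+0.205²) = 0.0000; sinθ₂ = 0.516/√(0.516²+0.205²) = 0.9293.
B = (4π×10⁻⁷ × 10.8) / (4π × 0.205) × (0.0000 + 0.9293) = 4.90×10⁻⁶ T.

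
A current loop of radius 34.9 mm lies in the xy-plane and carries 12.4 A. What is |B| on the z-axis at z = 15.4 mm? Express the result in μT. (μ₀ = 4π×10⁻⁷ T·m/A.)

B ≈ 171 μT

On the axis of a circular loop, B = μ₀IR² / [2(R²+z²)^(3/2)].
R² + z² = (0.0349)² + (0.0154)² = 0.001455 m², and (R²+z²)^(3/2) = 5.55×10⁻⁵ m³.
B = (4π×10⁻⁷ × 12.4 × 0.001218) / (2 × 5.55×10⁻⁵) = 1.71×10⁻⁴ T.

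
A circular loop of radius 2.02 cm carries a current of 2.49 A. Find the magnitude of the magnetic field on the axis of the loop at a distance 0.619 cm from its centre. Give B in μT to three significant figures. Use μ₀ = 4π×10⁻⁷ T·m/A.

B ≈ 67.7 μT

On the axis of a circular loop, B = μ₀IR² / [2(R²+z²)^(3/2)].
R² + z² = (0.0202)² + (0.00619)² = 0.0004464 m², and (R²+z²)^(3/2) = 9.43×10⁻⁶ m³.
B = (4π×10⁻⁷ × 2.49 × 0.000408) / (2 × 9.43×10⁻⁶) = 6.77×10⁻⁵ T.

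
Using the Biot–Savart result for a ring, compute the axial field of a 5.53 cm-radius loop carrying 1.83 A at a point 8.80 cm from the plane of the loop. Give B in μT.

On the axis of a circular loop, B = μ₀IR² / [2(R²+z²)^(3/2)].
R² + z² = (0.0553)² + (0.088)² = 0.0108 m², and (R²+z²)^(3/2) = 1.12×10⁻³ m³.
B = (4π×10⁻⁷ × 1.83 × 0.003058) / (2 × 1.12×10⁻³) = 3.13×10⁻⁶ T.

B ≈ 3.13 μT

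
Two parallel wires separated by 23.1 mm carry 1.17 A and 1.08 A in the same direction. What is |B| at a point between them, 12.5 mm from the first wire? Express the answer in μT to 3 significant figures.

B ≈ 1.66 μT

Each long wire gives B = μ₀I/(2πd). Distances are d₁ = 0.0125 m and d₂ = 0.0106 m.
B₁ = 1.87×10⁻⁵ T, B₂ = 2.04×10⁻⁵ T.
Between parallel currents the two contributions point in opposite directions, so they subtract. B = |B₁ − B₂| = |1.87×10⁻⁵ − 2.04×10⁻⁵| = 1.66×10⁻⁶ T.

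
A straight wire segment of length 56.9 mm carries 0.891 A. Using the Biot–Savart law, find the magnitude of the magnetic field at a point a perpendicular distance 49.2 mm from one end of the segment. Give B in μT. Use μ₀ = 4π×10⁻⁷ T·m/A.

B ≈ 1.37 μT

For a finite straight segment, B = (μ₀I/4πd)(sinθ₁ + sinθ₂), where θ₁, θ₂ are the angles from the perpendicular to each end.
The perpendicular foot is at one end, so the two end-offsets along the wire are 0 and L = 0.0569 m.
sinθ₁ = 0/√(0²+0.0492²) = 0.0000; sinθ₂ = 0.0569/√(0.0569²+0.0492²) = 0.7564.
B = (4π×10⁻⁷ × 0.891) / (4π × 0.0492) × (0.0000 + 0.7564) = 1.37×10⁻⁶ T.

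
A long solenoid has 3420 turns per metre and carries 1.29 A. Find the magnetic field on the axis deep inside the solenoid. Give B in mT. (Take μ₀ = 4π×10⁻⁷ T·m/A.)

Inside a long solenoid, B = μ₀nI with n = 3420 turns/m.
B = 4π×10⁻⁷ × 3420 × 1.29 = 5.54×10⁻³ T.

B ≈ 5.54 mT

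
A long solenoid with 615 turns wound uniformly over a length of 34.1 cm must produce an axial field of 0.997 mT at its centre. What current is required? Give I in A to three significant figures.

I ≈ 0.440 A

Inside a long solenoid B = μ₀nI with n = 1804 m⁻¹, so I = B/(μ₀n).
I = 9.97×10⁻⁴ / (4π×10⁻⁷ × 1804) = 0.440 A.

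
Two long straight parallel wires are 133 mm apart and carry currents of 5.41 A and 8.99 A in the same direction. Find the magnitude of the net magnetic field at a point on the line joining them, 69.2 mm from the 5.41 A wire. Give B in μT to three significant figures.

Each long wire gives B = μ₀I/(2πd). Distances are d₁ = 0.0692 m and d₂ = 0.0638 m.
B₁ = 1.56×10⁻⁵ T, B₂ = 2.82×10⁻⁵ T.
Between parallel currents the two contributions point in opposite directions, so they subtract. B = |B₁ − B₂| = |1.56×10⁻⁵ − 2.82×10⁻⁵| = 1.25×10⁻⁵ T.

B ≈ 12.5 μT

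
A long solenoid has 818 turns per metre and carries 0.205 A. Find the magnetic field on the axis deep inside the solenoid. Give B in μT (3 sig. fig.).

Inside a long solenoid, B = μ₀nI with n = 818 turns/m.
B = 4π×10⁻⁷ × 818 × 0.205 = 2.11×10⁻⁴ T.

B ≈ 211 μT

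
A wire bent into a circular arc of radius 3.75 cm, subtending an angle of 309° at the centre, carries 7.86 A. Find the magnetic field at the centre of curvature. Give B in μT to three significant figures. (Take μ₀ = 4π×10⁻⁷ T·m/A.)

B ≈ 113 μT

The Biot–Savart field of a circular arc at its centre is B = μ₀Iφ/(4πR), with φ = 5.393 rad.
B = (4π×10⁻⁷ × 7.86 × 5.393) / (4π × 0.0375) = 1.13×10⁻⁴ T.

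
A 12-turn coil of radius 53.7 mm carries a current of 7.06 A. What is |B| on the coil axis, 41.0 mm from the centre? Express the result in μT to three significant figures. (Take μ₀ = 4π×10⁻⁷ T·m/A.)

For an N-turn flat coil, B = Nμ₀IR²/[2(R²+z²)^(3/2)] with R = 0.0537 m, z = 0.041 m.
B = 12 × 4.15×10⁻⁵ T = 4.98×10⁻⁴ T.

B ≈ 498 μT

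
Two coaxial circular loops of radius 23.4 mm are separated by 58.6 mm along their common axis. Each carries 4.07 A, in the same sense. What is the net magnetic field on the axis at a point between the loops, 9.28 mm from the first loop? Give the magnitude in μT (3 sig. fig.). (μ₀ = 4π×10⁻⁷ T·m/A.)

Each loop contributes B = μ₀IR²/[2(R²+z²)^(3/2)] on the axis, with z measured from that loop.
Loop 1 (z = 0.00928 m): B₁ = 8.78×10⁻⁵ T. Loop 2 (z = 0.04932 m): B₂ = 8.61×10⁻⁶ T.
The fields add: B = B₁ + B₂ = 9.64×10⁻⁵ T.

B ≈ 96.4 μT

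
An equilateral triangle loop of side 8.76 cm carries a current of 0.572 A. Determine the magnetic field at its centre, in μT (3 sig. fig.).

Each side is a finite straight segment at perpendicular distance d = a/(2 tan(π/3)) = 0.02529 m from the centre, with end-angles ±π/3.
One side contributes B₁ = (μ₀I/4πd)·2 sin(π/3) = 3.92×10⁻⁶ T.
All 3 sides add in the same direction: B = 3 × 3.92×10⁻⁶ = 1.18×10⁻⁵ T.

B ≈ 11.8 μT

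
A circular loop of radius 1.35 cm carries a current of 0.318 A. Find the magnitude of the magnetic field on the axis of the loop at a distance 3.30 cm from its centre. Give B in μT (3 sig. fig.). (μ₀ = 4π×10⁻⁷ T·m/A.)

On the axis of a circular loop, B = μ₀IR² / [2(R²+z²)^(3/2)].
R² + z² = (0.0135)² + (0.033)² = 0.001271 m², and (R²+z²)^(3/2) = 4.53×10⁻⁵ m³.
B = (4π×10⁻⁷ × 0.318 × 0.0001823) / (2 × 4.53×10⁻⁵) = 8.03×10⁻⁷ T.

B ≈ 0.803 μT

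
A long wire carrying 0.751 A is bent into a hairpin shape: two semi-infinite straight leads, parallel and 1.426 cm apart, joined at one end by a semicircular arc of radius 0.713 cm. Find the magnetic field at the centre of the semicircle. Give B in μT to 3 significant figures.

B ≈ 54.2 μT

The semicircular arc contributes B_arc = μ₀I·π/(4πR) = μ₀I/(4R) = 3.31×10⁻⁵ T.
Each semi-infinite lead is at perpendicular distance R = 0.00713 m from the centre, with the perpendicular foot at its near end, so it contributes μ₀I/(4πR); both point the same way, together 2.11×10⁻⁵ T.
Arc and leads all point the same direction: B = 3.31×10⁻⁵ + 2.11×10⁻⁵ = 5.42×10⁻⁵ T.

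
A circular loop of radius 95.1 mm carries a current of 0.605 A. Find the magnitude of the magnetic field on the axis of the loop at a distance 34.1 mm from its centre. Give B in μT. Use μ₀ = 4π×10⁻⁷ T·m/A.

B ≈ 3.33 μT

On the axis of a circular loop, B = μ₀IR² / [2(R²+z²)^(3/2)].
R² + z² = (0.0951)² + (0.0341)² = 0.01021 m², and (R²+z²)^(3/2) = 1.03×10⁻³ m³.
B = (4π×10⁻⁷ × 0.605 × 0.009044) / (2 × 1.03×10⁻³) = 3.33×10⁻⁶ T.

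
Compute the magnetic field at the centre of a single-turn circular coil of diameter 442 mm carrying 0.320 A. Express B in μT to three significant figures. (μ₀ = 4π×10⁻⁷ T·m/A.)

B ≈ 0.910 μT

At the centre of a circular loop the Biot–Savart law gives B = μ₀I/(2R) (so R = 0.221 m).
B = (4π×10⁻⁷ × 0.320) / (2 × 0.221) = 9.10×10⁻⁷ T.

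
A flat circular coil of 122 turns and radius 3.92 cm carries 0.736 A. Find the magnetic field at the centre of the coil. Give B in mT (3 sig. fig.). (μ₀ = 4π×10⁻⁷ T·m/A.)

For an N-turn flat coil, B = Nμ₀I/(2R) with R = 0.0392 m.
B = 122 × 1.18×10⁻⁵ T = 1.44×10⁻³ T.

B ≈ 1.44 mT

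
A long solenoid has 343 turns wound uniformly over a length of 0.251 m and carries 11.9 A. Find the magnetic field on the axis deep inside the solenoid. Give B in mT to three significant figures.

Inside a long solenoid, B = μ₀nI with n = 1367 turns/m.
B = 4π×10⁻⁷ × 1367 × 11.9 = 2.04×10⁻² T.

B ≈ 20.4 mT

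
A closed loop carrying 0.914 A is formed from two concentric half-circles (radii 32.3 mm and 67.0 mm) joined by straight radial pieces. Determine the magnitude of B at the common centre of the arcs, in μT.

B ≈ 4.60 μT

The radial connectors point toward the centre, so dl × r̂ = 0 and they contribute nothing.
Each semicircle gives μ₀I/(4R): inner arc 8.89×10⁻⁶ T, outer arc 4.29×10⁻⁶ T.
The two arcs carry current in opposite angular senses, so their fields oppose: B = |8.89×10⁻⁶ − 4.29×10⁻⁶| = 4.60×10⁻⁶ T.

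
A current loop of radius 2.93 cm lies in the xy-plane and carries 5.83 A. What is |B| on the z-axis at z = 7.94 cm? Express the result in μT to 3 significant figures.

On the axis of a circular loop, B = μ₀IR² / [2(R²+z²)^(3/2)].
R² + z² = (0.0293)² + (0.0794)² = 0.007163 m², and (R²+z²)^(3/2) = 6.06×10⁻⁴ m³.
B = (4π×10⁻⁷ × 5.83 × 0.0008585) / (2 × 6.06×10⁻⁴) = 5.19×10⁻⁶ T.

B ≈ 5.19 μT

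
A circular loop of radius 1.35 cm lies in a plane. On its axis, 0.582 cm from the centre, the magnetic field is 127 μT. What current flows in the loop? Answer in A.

On the axis of a loop, B = μ₀IR²/[2(R²+z²)^(3/2)], so I = 2B(R²+z²)^(3/2)/(μ₀R²).
R² + z² = 0.0001823 + 3.387×10⁻⁵ = 0.0002161 m²; raised to 3/2 gives 3.18×10⁻⁶ m³.
I = 2 × 1.27×10⁻⁴ × 3.18×10⁻⁶ / (1.26×10⁻⁶ × 0.0001823) = 3.52 A.

I ≈ 3.52 A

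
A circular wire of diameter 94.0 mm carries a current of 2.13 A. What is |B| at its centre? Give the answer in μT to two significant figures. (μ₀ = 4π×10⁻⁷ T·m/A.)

At the centre of a circular loop the Biot–Savart law gives B = μ₀I/(2R) (so R = 0.047 m).
B = (4π×10⁻⁷ × 2.13) / (2 × 0.047) = 2.85×10⁻⁵ T.

B ≈ 28 μT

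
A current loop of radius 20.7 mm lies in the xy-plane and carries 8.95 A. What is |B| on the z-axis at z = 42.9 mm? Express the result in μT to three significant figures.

B ≈ 22.3 μT

On the axis of a circular loop, B = μ₀IR² / [2(R²+z²)^(3/2)].
R² + z² = (0.0207)² + (0.0429)² = 0.002269 m², and (R²+z²)^(3/2) = 1.08×10⁻⁴ m³.
B = (4π×10⁻⁷ × 8.95 × 0.0004285) / (2 × 1.08×10⁻⁴) = 2.23×10⁻⁵ T.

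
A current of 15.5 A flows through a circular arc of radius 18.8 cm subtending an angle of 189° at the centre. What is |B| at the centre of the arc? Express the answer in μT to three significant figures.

B ≈ 27.2 μT

The Biot–Savart field of a circular arc at its centre is B = μ₀Iφ/(4πR), with φ = 3.299 rad.
B = (4π×10⁻⁷ × 15.5 × 3.299) / (4π × 0.188) = 2.72×10⁻⁵ T.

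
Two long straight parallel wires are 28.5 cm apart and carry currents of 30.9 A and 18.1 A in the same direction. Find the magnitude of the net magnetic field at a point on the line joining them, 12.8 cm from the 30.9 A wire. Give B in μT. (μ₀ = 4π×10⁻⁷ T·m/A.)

B ≈ 25.2 μT

Each long wire gives B = μ₀I/(2πd). Distances are d₁ = 0.128 m and d₂ = 0.157 m.
B₁ = 4.83×10⁻⁵ T, B₂ = 2.31×10⁻⁵ T.
Between parallel currents the two contributions point in opposite directions, so they subtract. B = |B₁ − B₂| = |4.83×10⁻⁵ − 2.31×10⁻⁵| = 2.52×10⁻⁵ T.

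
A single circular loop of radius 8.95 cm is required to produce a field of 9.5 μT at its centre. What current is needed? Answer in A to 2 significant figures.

I ≈ 1.4 A

At the centre of a circular loop B = μ₀I/(2R), so I = 2RB/μ₀.
With R = 0.0895 m, I = 2 × 0.0895 × 9.50×10⁻⁶ / (4π×10⁻⁷) = 1.35 A.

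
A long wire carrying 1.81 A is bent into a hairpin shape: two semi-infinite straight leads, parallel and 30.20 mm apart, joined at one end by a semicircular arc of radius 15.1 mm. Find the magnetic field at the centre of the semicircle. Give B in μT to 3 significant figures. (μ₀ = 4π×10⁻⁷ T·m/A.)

The semicircular arc contributes B_arc = μ₀I·π/(4πR) = μ₀I/(4R) = 3.77×10⁻⁵ T.
Each semi-infinite lead is at perpendicular distance R = 0.0151 m from the centre, with the perpendicular foot at its near end, so it contributes μ₀I/(4πR); both point the same way, together 2.40×10⁻⁵ T.
Arc and leads all point the same direction: B = 3.77×10⁻⁵ + 2.40×10⁻⁵ = 6.16×10⁻⁵ T.

B ≈ 61.6 μT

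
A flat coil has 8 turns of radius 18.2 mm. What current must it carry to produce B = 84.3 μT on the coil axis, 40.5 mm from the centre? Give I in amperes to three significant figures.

I ≈ 4.43 A

For an N-turn coil, B = Nμ₀IR²/[2(R²+z²)^(3/2)] with R = 0.0182 m, z = 0.0405 m, so I = 2B(R²+z²)^(3/2)/(Nμ₀R²) = 2 × 8.43×10⁻⁵ × 8.75×10⁻⁵ / (8 × 4π×10⁻⁷ × 0.0003312) = 4.43 A.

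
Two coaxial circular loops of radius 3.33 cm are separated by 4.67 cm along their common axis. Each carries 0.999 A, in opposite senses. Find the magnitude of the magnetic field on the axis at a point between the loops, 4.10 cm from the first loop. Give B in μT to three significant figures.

B ≈ 13.3 μT

Each loop contributes B = μ₀IR²/[2(R²+z²)^(3/2)] on the axis, with z measured from that loop.
Loop 1 (z = 0.041 m): B₁ = 4.72×10⁻⁶ T. Loop 2 (z = 0.0057 m): B₂ = 1.81×10⁻⁵ T.
The fields oppose: B = |B₁ − B₂| = 1.33×10⁻⁵ T.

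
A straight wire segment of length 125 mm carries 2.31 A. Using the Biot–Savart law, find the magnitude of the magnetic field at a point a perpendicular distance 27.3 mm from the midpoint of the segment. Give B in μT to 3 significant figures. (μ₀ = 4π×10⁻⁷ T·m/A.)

B ≈ 15.5 μT

For a finite straight segment, B = (μ₀I/4πd)(sinθ₁ + sinθ₂), where θ₁, θ₂ are the angles from the perpendicular to each end.
The perpendicular from the point meets the wire at its midpoint, so each end is L/2 = 0.0625 m away along the wire.
sinθ₁ = 0.0625/√(0.0625²+0.0273²) = 0.9164; sinθ₂ = 0.0625/√(0.0625²+0.0273²) = 0.9164.
B = (4π×10⁻⁷ × 2.31) / (4π × 0.0273) × (0.9164 + 0.9164) = 1.55×10⁻⁵ T.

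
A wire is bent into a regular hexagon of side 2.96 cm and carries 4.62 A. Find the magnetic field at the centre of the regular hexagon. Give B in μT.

Each side is a finite straight segment at perpendicular distance d = a/(2 tan(π/6)) = 0.02563 m from the centre, with end-angles ±π/6.
One side contributes B₁ = (μ₀I/4πd)·2 sin(π/6) = 1.80×10⁻⁵ T.
All 6 sides add in the same direction: B = 6 × 1.80×10⁻⁵ = 1.08×10⁻⁴ T.

B ≈ 108 μT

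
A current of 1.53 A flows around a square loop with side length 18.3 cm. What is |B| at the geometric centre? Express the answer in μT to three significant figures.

Each side is a finite straight segment at perpendicular distance d = a/(2 tan(π/4)) = 0.0915 m from the centre, with end-angles ±π/4.
One side contributes B₁ = (μ₀I/4πd)·2 sin(π/4) = 2.36×10⁻⁶ T.
All 4 sides add in the same direction: B = 4 × 2.36×10⁻⁶ = 9.46×10⁻⁶ T.

B ≈ 9.46 μT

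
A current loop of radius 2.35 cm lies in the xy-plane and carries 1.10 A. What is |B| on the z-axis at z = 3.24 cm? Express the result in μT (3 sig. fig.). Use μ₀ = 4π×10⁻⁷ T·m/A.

B ≈ 5.95 μT

On the axis of a circular loop, B = μ₀IR² / [2(R²+z²)^(3/2)].
R² + z² = (0.0235)² + (0.0324)² = 0.001602 m², and (R²+z²)^(3/2) = 6.41×10⁻⁵ m³.
B = (4π×10⁻⁷ × 1.10 × 0.0005523) / (2 × 6.41×10⁻⁵) = 5.95×10⁻⁶ T.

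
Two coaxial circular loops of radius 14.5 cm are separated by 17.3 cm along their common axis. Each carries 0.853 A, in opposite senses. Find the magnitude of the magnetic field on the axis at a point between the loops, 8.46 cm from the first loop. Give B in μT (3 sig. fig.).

Each loop contributes B = μ₀IR²/[2(R²+z²)^(3/2)] on the axis, with z measured from that loop.
Loop 1 (z = 0.0846 m): B₁ = 2.38×10⁻⁶ T. Loop 2 (z = 0.0884 m): B₂ = 2.30×10⁻⁶ T.
The fields oppose: B = |B₁ − B₂| = 8.10×10⁻⁸ T.

B ≈ 0.0810 μT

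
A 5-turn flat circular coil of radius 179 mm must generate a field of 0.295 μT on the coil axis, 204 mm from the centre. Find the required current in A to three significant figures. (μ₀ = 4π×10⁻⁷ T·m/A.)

I ≈ 0.0586 A

For an N-turn coil, B = Nμ₀IR²/[2(R²+z²)^(3/2)] with R = 0.179 m, z = 0.204 m, so I = 2B(R²+z²)^(3/2)/(Nμ₀R²) = 2 × 2.95×10⁻⁷ × 2.00×10⁻² / (5 × 4π×10⁻⁷ × 0.03204) = 5.86×10⁻² A.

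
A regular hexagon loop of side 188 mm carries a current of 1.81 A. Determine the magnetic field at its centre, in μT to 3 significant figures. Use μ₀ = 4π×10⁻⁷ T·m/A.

B ≈ 6.67 μT

Each side is a finite straight segment at perpendicular distance d = a/(2 tan(π/6)) = 0.1628 m from the centre, with end-angles ±π/6.
One side contributes B₁ = (μ₀I/4πd)·2 sin(π/6) = 1.11×10⁻⁶ T.
All 6 sides add in the same direction: B = 6 × 1.11×10⁻⁶ = 6.67×10⁻⁶ T.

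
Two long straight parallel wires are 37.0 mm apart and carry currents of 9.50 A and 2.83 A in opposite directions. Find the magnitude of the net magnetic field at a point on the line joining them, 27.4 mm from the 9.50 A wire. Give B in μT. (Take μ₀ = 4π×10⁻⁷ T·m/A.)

B ≈ 128 μT

Each long wire gives B = μ₀I/(2πd). Distances are d₁ = 0.0274 m and d₂ = 0.0096 m.
B₁ = 6.93×10⁻⁵ T, B₂ = 5.90×10⁻⁵ T.
Between antiparallel currents both contributions point the same way, so they add. B = B₁ + B₂ = 6.93×10⁻⁵ + 5.90×10⁻⁵ = 1.28×10⁻⁴ T.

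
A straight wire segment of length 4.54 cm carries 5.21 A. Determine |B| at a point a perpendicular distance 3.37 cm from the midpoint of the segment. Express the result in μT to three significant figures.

For a finite straight segment, B = (μ₀I/4πd)(sinθ₁ + sinθ₂), where θ₁, θ₂ are the angles from the perpendicular to each end.
The perpendicular from the point meets the wire at its midpoint, so each end is L/2 = 0.0227 m away along the wire.
sinθ₁ = 0.0227/√(0.0227²+0.0337²) = 0.5587; sinθ₂ = 0.0227/√(0.0227²+0.0337²) = 0.5587.
B = (4π×10⁻⁷ × 5.21) / (4π × 0.0337) × (0.5587 + 0.5587) = 1.73×10⁻⁵ T.

B ≈ 17.3 μT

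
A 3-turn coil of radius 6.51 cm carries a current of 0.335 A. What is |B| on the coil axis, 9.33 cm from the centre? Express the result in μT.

For an N-turn flat coil, B = Nμ₀IR²/[2(R²+z²)^(3/2)] with R = 0.0651 m, z = 0.0933 m.
B = 3 × 6.06×10⁻⁷ T = 1.82×10⁻⁶ T.

B ≈ 1.82 μT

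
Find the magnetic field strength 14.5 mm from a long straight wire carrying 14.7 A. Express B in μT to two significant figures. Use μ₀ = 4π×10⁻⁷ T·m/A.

For an infinitely long straight wire, B = μ₀I/(2πd).
B = (4π×10⁻⁷ × 14.7) / (2π × 0.0145) = 2.03×10⁻⁴ T.

B ≈ 200 μT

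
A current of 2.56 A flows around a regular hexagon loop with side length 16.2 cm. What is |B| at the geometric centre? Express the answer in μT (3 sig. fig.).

Each side is a finite straight segment at perpendicular distance d = a/(2 tan(π/6)) = 0.1403 m from the centre, with end-angles ±π/6.
One side contributes B₁ = (μ₀I/4πd)·2 sin(π/6) = 1.82×10⁻⁶ T.
All 6 sides add in the same direction: B = 6 × 1.82×10⁻⁶ = 1.09×10⁻⁵ T.

B ≈ 10.9 μT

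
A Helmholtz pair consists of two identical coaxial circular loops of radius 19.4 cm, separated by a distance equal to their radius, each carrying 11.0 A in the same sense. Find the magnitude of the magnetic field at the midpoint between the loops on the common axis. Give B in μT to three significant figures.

Each loop contributes B = μ₀IR²/[2(R²+z²)^(3/2)] on the axis, with z measured from that loop.
Loop 1 (z = 0.097 m): B₁ = 2.55×10⁻⁵ T. Loop 2 (z = 0.097 m): B₂ = 2.55×10⁻⁵ T.
The fields add: B = B₁ + B₂ = 5.10×10⁻⁵ T.

B ≈ 51.0 μT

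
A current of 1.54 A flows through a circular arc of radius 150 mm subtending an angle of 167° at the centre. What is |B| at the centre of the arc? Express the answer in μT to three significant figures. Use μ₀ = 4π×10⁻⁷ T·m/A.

B ≈ 2.99 μT

The Biot–Savart field of a circular arc at its centre is B = μ₀Iφ/(4πR), with φ = 2.915 rad.
B = (4π×10⁻⁷ × 1.54 × 2.915) / (4π × 0.15) = 2.99×10⁻⁶ T.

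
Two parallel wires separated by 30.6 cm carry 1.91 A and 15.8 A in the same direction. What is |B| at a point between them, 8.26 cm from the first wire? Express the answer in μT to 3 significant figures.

B ≈ 9.52 μT

Each long wire gives B = μ₀I/(2πd). Distances are d₁ = 0.0826 m and d₂ = 0.2234 m.
B₁ = 4.62×10⁻⁶ T, B₂ = 1.41×10⁻⁵ T.
Between parallel currents the two contributions point in opposite directions, so they subtract. B = |B₁ − B₂| = |4.62×10⁻⁶ − 1.41×10⁻⁵| = 9.52×10⁻⁶ T.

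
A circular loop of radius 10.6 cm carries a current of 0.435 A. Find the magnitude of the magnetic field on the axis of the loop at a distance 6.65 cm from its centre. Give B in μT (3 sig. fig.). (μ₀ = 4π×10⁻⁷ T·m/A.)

On the axis of a circular loop, B = μ₀IR² / [2(R²+z²)^(3/2)].
R² + z² = (0.106)² + (0.0665)² = 0.01566 m², and (R²+z²)^(3/2) = 1.96×10⁻³ m³.
B = (4π×10⁻⁷ × 0.435 × 0.01124) / (2 × 1.96×10⁻³) = 1.57×10⁻⁶ T.

B ≈ 1.57 μT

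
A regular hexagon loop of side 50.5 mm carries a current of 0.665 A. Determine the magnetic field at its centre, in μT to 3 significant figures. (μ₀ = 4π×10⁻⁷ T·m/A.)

Each side is a finite straight segment at perpendicular distance d = a/(2 tan(π/6)) = 0.04373 m from the centre, with end-angles ±π/6.
One side contributes B₁ = (μ₀I/4πd)·2 sin(π/6) = 1.52×10⁻⁶ T.
All 6 sides add in the same direction: B = 6 × 1.52×10⁻⁶ = 9.12×10⁻⁶ T.

B ≈ 9.12 μT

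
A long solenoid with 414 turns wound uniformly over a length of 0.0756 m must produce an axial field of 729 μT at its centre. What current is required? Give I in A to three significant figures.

Inside a long solenoid B = μ₀nI with n = 5476 m⁻¹, so I = B/(μ₀n).
I = 7.29×10⁻⁴ / (4π×10⁻⁷ × 5476) = 0.106 A.

I ≈ 0.106 A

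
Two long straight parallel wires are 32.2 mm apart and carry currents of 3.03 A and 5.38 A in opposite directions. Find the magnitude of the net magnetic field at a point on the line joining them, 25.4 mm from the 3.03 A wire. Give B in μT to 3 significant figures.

Each long wire gives B = μ₀I/(2πd). Distances are d₁ = 0.0254 m and d₂ = 0.0068 m.
B₁ = 2.39×10⁻⁵ T, B₂ = 1.58×10⁻⁴ T.
Between antiparallel currents both contributions point the same way, so they add. B = B₁ + B₂ = 2.39×10⁻⁵ + 1.58×10⁻⁴ = 1.82×10⁻⁴ T.

B ≈ 182 μT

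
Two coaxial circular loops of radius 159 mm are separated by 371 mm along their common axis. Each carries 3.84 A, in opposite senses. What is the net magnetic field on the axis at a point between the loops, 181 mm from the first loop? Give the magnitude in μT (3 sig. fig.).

Each loop contributes B = μ₀IR²/[2(R²+z²)^(3/2)] on the axis, with z measured from that loop.
Loop 1 (z = 0.181 m): B₁ = 4.36×10⁻⁶ T. Loop 2 (z = 0.19 m): B₂ = 4.01×10⁻⁶ T.
The fields oppose: B = |B₁ − B₂| = 3.51×10⁻⁷ T.

B ≈ 0.351 μT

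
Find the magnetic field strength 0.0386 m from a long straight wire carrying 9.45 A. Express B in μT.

B ≈ 49.0 μT

For an infinitely long straight wire, B = μ₀I/(2πd).
B = (4π×10⁻⁷ × 9.45) / (2π × 0.0386) = 4.90×10⁻⁵ T.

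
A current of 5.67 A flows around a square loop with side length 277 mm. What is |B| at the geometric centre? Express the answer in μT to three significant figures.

B ≈ 23.2 μT

Each side is a finite straight segment at perpendicular distance d = a/(2 tan(π/4)) = 0.1385 m from the centre, with end-angles ±π/4.
One side contributes B₁ = (μ₀I/4πd)·2 sin(π/4) = 5.79×10⁻⁶ T.
All 4 sides add in the same direction: B = 4 × 5.79×10⁻⁶ = 2.32×10⁻⁵ T.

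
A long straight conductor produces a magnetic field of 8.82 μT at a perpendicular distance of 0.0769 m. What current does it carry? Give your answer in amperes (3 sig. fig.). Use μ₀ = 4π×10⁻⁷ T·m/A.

I ≈ 3.39 A

For a long straight wire B = μ₀I/(2πd), so I = 2πdB/μ₀.
I = 2π × 0.0769 × 8.82×10⁻⁶ / (4π×10⁻⁷) = 3.39 A.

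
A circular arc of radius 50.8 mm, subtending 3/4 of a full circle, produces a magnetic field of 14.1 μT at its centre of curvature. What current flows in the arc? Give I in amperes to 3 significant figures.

I ≈ 1.52 A

For a circular arc, B = μ₀Iφ/(4πR) with φ in radians; here φ = 4.712 rad.
So I = 4πRB/(μ₀φ) = 4π × 0.0508 × 1.41×10⁻⁵ / (4π×10⁻⁷ × 4.712) = 1.52 A.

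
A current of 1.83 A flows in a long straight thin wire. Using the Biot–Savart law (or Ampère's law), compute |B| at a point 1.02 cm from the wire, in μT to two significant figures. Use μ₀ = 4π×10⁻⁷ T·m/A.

For an infinitely long straight wire, B = μ₀I/(2πd).
B = (4π×10⁻⁷ × 1.83) / (2π × 0.0102) = 3.59×10⁻⁵ T.

B ≈ 36 μT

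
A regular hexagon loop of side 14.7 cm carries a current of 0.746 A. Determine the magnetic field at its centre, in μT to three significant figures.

Each side is a finite straight segment at perpendicular distance d = a/(2 tan(π/6)) = 0.1273 m from the centre, with end-angles ±π/6.
One side contributes B₁ = (μ₀I/4πd)·2 sin(π/6) = 5.86×10⁻⁷ T.
All 6 sides add in the same direction: B = 6 × 5.86×10⁻⁷ = 3.52×10⁻⁶ T.

B ≈ 3.52 μT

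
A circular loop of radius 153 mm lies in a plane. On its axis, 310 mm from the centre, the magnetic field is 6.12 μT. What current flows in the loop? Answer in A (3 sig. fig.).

I ≈ 17.2 A

On the axis of a loop, B = μ₀IR²/[2(R²+z²)^(3/2)], so I = 2B(R²+z²)^(3/2)/(μ₀R²).
R² + z² = 0.02341 + 0.0961 = 0.1195 m²; raised to 3/2 gives 4.13×10⁻² m³.
I = 2 × 6.12×10⁻⁶ × 4.13×10⁻² / (1.26×10⁻⁶ × 0.02341) = 17.2 A.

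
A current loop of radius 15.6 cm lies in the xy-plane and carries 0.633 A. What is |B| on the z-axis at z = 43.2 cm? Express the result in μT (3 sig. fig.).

On the axis of a circular loop, B = μ₀IR² / [2(R²+z²)^(3/2)].
R² + z² = (0.156)² + (0.432)² = 0.211 m², and (R²+z²)^(3/2) = 9.69×10⁻² m³.
B = (4π×10⁻⁷ × 0.633 × 0.02434) / (2 × 9.69×10⁻²) = 9.99×10⁻⁸ T.

B ≈ 0.0999 μT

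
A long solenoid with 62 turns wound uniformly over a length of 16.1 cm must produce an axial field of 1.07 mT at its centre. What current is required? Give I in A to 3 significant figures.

I ≈ 2.21 A

Inside a long solenoid B = μ₀nI with n = 385.1 m⁻¹, so I = B/(μ₀n).
I = 1.07×10⁻³ / (4π×10⁻⁷ × 385.1) = 2.21 A.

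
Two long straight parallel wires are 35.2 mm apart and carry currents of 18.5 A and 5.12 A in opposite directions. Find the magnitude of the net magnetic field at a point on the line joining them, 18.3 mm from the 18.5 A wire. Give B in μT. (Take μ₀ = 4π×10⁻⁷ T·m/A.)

B ≈ 263 μT

Each long wire gives B = μ₀I/(2πd). Distances are d₁ = 0.0183 m and d₂ = 0.0169 m.
B₁ = 2.02×10⁻⁴ T, B₂ = 6.06×10⁻⁵ T.
Between antiparallel currents both contributions point the same way, so they add. B = B₁ + B₂ = 2.02×10⁻⁴ + 6.06×10⁻⁵ = 2.63×10⁻⁴ T.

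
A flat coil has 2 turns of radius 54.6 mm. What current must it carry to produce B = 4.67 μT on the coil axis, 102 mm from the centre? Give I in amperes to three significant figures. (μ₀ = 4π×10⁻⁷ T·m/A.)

I ≈ 1.93 A

For an N-turn coil, B = Nμ₀IR²/[2(R²+z²)^(3/2)] with R = 0.0546 m, z = 0.102 m, so I = 2B(R²+z²)^(3/2)/(Nμ₀R²) = 2 × 4.67×10⁻⁶ × 1.55×10⁻³ / (2 × 4π×10⁻⁷ × 0.002981) = 1.93 A.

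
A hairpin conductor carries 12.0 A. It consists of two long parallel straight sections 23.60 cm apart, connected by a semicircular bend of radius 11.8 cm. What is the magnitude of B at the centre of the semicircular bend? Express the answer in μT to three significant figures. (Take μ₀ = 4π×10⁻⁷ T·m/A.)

B ≈ 52.3 μT

The semicircular arc contributes B_arc = μ₀I·π/(4πR) = μ₀I/(4R) = 3.19×10⁻⁵ T.
Each semi-infinite lead is at perpendicular distance R = 0.118 m from the centre, with the perpendicular foot at its near end, so it contributes μ₀I/(4πR); both point the same way, together 2.03×10⁻⁵ T.
Arc and leads all point the same direction: B = 3.19×10⁻⁵ + 2.03×10⁻⁵ = 5.23×10⁻⁵ T.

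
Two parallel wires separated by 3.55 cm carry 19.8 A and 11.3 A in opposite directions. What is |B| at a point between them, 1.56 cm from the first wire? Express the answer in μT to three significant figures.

Each long wire gives B = μ₀I/(2πd). Distances are d₁ = 0.0156 m and d₂ = 0.0199 m.
B₁ = 2.54×10⁻⁴ T, B₂ = 1.14×10⁻⁴ T.
Between antiparallel currents both contributions point the same way, so they add. B = B₁ + B₂ = 2.54×10⁻⁴ + 1.14×10⁻⁴ = 3.67×10⁻⁴ T.

B ≈ 367 μT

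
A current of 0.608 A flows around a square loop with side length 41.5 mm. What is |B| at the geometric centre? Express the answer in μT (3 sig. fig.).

Each side is a finite straight segment at perpendicular distance d = a/(2 tan(π/4)) = 0.02075 m from the centre, with end-angles ±π/4.
One side contributes B₁ = (μ₀I/4πd)·2 sin(π/4) = 4.14×10⁻⁶ T.
All 4 sides add in the same direction: B = 4 × 4.14×10⁻⁶ = 1.66×10⁻⁵ T.

B ≈ 16.6 μT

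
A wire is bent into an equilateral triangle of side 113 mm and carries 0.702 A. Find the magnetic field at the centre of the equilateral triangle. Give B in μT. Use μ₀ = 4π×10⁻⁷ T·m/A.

Each side is a finite straight segment at perpendicular distance d = a/(2 tan(π/3)) = 0.03262 m from the centre, with end-angles ±π/3.
One side contributes B₁ = (μ₀I/4πd)·2 sin(π/3) = 3.73×10⁻⁶ T.
All 3 sides add in the same direction: B = 3 × 3.73×10⁻⁶ = 1.12×10⁻⁵ T.

B ≈ 11.2 μT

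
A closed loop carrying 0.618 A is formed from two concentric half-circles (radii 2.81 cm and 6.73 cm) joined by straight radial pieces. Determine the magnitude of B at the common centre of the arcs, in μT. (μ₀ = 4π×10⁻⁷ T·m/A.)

B ≈ 4.02 μT

The radial connectors point toward the centre, so dl × r̂ = 0 and they contribute nothing.
Each semicircle gives μ₀I/(4R): inner arc 6.91×10⁻⁶ T, outer arc 2.88×10⁻⁶ T.
The two arcs carry current in opposite angular senses, so their fields oppose: B = |6.91×10⁻⁶ − 2.88×10⁻⁶| = 4.02×10⁻⁶ T.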